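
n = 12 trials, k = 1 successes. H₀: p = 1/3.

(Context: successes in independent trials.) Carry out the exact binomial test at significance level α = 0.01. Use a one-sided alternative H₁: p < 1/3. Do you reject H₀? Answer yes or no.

Exact binomial: n=12, k=1, p₀=1/3=0.3333
P(X≤1) from Σ C(n,i)·p₀^i·(1−p₀)^(n−i)
p-value (one-sided, H₁ less) = 0.05395
At α=0.01: p ≥ α → fail to reject H₀

reject H₀: no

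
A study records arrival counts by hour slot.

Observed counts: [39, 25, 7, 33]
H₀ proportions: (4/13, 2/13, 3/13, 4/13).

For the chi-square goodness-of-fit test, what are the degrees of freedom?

degrees of freedom = 3

df = k − 1 = 4 − 1 = 3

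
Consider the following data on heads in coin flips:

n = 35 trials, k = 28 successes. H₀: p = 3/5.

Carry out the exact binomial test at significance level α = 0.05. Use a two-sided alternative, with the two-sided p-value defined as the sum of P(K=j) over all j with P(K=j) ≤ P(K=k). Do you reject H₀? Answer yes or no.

reject H₀: yes

Exact binomial: n=35, k=28, p₀=3/5=0.6000
P(X=j) = C(n,j)·p₀^j·(1−p₀)^(n−j); p = Σ P(X=j) over j with P(X=j) ≤ P(X=28)
p-value (two-sided) = 0.01543
At α=0.05: p < α → reject H₀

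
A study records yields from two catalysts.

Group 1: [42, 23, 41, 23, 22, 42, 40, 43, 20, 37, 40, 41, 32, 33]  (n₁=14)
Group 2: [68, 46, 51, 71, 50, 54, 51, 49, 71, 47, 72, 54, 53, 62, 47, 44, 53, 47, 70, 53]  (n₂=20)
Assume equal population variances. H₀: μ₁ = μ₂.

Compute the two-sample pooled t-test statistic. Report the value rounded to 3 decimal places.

test statistic = -6.683

x̄₁=34.214, s₁=8.657, n₁=14
x̄₂=55.650, s₂=9.560, n₂=20
s_p² = [13·8.657² + 19·9.560²]/32 = 84.7158
SE = √(s_p²·(1/14+1/20)) = 3.2073
t = (34.214−55.650)/3.2073 = -6.6834
df = 32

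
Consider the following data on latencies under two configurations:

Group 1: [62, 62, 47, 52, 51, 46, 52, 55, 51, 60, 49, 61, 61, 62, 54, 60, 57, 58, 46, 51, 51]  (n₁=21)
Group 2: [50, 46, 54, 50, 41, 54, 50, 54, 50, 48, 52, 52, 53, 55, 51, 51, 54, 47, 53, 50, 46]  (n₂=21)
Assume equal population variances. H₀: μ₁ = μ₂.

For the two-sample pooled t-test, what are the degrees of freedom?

degrees of freedom = 40

df = n₁ + n₂ − 2 = 21 + 21 − 2 = 40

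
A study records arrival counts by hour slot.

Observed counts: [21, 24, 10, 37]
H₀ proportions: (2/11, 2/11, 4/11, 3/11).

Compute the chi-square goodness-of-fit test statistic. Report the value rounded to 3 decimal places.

n = 92; E_i = n·p_i = [16.73, 16.73, 33.45, 25.09]
χ² = (21−16.73)²/16.73 + (24−16.73)²/16.73 + (10−33.45)²/33.45 + (37−25.09)²/25.09 = 26.3496
df = 3

test statistic = 26.350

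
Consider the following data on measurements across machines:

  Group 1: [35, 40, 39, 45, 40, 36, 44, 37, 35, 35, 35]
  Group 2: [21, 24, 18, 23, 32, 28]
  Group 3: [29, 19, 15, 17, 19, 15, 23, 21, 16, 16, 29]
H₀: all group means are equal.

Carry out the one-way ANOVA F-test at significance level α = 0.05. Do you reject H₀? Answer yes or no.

Group means [38.27, 24.33, 19.91], grand mean 28.071
SSB = Σnᵢ(x̄ᵢ−x̄)² = 1961.433; SSW = ΣΣ(x−x̄ᵢ)² = 524.424
MSB = 1961.433/2 = 980.7165; MSW = 524.424/25 = 20.9770
F = MSB/MSW = 46.7521
df = (2, 25)
p-value (upper-tail) = 0.00000
At α=0.05: p < α → reject H₀

reject H₀: yes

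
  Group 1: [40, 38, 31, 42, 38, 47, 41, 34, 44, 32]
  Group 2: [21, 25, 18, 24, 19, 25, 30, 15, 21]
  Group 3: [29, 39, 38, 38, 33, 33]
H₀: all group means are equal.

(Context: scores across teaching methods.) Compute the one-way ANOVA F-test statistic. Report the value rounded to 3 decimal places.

Group means [38.70, 22.00, 35.00], grand mean 31.800
SSB = Σnᵢ(x̄ᵢ−x̄)² = 1401.900; SSW = ΣΣ(x−x̄ᵢ)² = 482.100
MSB = 1401.900/2 = 700.9500; MSW = 482.100/22 = 21.9136
F = MSB/MSW = 31.9869
df = (2, 22)

test statistic = 31.987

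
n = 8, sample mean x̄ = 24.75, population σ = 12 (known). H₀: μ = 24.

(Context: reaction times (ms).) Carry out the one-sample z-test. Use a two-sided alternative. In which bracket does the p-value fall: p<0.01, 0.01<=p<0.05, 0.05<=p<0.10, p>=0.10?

SE = σ/√n = 12/√8 = 4.2426
z = (x̄−μ₀)/SE = (24.75−24)/4.2426 = 0.1768
p-value (two-sided) = 0.85968
→ bracket: p>=0.10

p-value bracket: p>=0.10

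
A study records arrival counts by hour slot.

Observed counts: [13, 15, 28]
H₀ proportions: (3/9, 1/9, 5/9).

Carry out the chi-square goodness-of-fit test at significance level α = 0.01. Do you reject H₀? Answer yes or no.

n = 56; E_i = n·p_i = [18.67, 6.22, 31.11]
χ² = (13−18.67)²/18.67 + (15−6.22)²/6.22 + (28−31.11)²/31.11 = 14.4143
df = 2
p-value (upper-tail) = 0.00074
At α=0.01: p < α → reject H₀

reject H₀: yes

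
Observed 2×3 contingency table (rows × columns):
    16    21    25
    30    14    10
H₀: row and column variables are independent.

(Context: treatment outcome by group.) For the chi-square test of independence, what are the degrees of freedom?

degrees of freedom = 2

df = (r−1)(c−1) = (2−1)·(3−1) = 2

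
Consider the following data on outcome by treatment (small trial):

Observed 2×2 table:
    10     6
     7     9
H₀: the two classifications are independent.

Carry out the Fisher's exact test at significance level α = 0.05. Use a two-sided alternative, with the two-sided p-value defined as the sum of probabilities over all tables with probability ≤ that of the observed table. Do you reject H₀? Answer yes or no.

reject H₀: no

Margins: r₁=16, r₂=16, c₁=17, c₂=15, n=32
p_obs = C(16,10)·C(16,7)/C(32,17); sum pmf over tables with pmf ≤ p_obs
p-value (two-sided) = 0.47949
At α=0.05: p ≥ α → fail to reject H₀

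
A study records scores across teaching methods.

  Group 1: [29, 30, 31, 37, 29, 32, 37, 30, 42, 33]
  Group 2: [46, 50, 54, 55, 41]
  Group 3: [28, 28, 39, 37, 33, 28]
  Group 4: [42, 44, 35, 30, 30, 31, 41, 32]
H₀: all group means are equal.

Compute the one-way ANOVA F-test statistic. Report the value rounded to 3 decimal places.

test statistic = 13.150

Group means [33.00, 49.20, 32.17, 35.62], grand mean 36.345
SSB = Σnᵢ(x̄ᵢ−x̄)² = 1047.043; SSW = ΣΣ(x−x̄ᵢ)² = 663.508
MSB = 1047.043/3 = 349.0145; MSW = 663.508/25 = 26.5403
F = MSB/MSW = 13.1503
df = (3, 25)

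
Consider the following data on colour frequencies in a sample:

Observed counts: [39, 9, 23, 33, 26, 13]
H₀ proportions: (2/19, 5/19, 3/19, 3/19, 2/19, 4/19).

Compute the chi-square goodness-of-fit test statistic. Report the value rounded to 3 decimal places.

n = 143; E_i = n·p_i = [15.05, 37.63, 22.58, 22.58, 15.05, 30.11]
χ² = (39−15.05)²/15.05 + (9−37.63)²/37.63 + (23−22.58)²/22.58 + (33−22.58)²/22.58 + (26−15.05)²/15.05 + (13−30.11)²/30.11 = 82.3803
df = 5

test statistic = 82.380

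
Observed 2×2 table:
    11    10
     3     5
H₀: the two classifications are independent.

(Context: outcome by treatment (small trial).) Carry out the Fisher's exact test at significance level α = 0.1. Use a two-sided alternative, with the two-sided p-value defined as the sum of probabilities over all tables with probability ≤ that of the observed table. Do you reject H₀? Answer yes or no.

reject H₀: no

Margins: r₁=21, r₂=8, c₁=14, c₂=15, n=29
p_obs = C(21,11)·C(8,3)/C(29,14); sum pmf over tables with pmf ≤ p_obs
p-value (two-sided) = 0.68166
At α=0.1: p ≥ α → fail to reject H₀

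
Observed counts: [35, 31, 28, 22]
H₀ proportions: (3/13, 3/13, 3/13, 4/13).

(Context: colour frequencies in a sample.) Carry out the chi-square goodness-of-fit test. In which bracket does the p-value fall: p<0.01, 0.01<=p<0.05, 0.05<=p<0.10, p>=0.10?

p-value bracket: 0.01<=p<0.05

n = 116; E_i = n·p_i = [26.77, 26.77, 26.77, 35.69]
χ² = (35−26.77)²/26.77 + (31−26.77)²/26.77 + (28−26.77)²/26.77 + (22−35.69)²/35.69 = 8.5086
df = 3
p-value (upper-tail) = 0.03659
→ bracket: 0.01<=p<0.05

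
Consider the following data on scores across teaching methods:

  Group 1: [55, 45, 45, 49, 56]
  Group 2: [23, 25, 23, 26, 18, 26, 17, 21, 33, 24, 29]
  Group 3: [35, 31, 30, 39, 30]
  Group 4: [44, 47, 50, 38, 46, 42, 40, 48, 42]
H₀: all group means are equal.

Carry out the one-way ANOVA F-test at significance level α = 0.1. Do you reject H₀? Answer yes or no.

reject H₀: yes

Group means [50.00, 24.09, 33.00, 44.11], grand mean 35.900
SSB = Σnᵢ(x̄ᵢ−x̄)² = 3176.902; SSW = ΣΣ(x−x̄ᵢ)² = 509.798
MSB = 3176.902/3 = 1058.9673; MSW = 509.798/26 = 19.6076
F = MSB/MSW = 54.0080
df = (3, 26)
p-value (upper-tail) = 0.00000
At α=0.1: p < α → reject H₀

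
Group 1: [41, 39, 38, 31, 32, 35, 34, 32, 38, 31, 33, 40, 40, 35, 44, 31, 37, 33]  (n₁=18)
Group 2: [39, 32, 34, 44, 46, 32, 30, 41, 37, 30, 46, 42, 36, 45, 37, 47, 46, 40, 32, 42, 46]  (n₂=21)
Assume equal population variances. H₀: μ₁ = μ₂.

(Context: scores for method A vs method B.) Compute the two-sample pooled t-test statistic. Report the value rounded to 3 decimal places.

x̄₁=35.778, s₁=3.979, n₁=18
x̄₂=39.238, s₂=5.890, n₂=21
s_p² = [17·3.979² + 20·5.890²]/37 = 26.0249
SE = √(s_p²·(1/18+1/21)) = 1.6386
t = (35.778−39.238)/1.6386 = -2.1117
df = 37

test statistic = -2.112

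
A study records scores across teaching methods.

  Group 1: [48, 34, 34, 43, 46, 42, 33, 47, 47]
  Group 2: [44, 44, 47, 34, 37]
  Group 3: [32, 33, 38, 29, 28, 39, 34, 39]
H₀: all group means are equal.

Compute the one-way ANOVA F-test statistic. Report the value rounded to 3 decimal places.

test statistic = 4.764

Group means [41.56, 41.20, 34.00], grand mean 38.727
SSB = Σnᵢ(x̄ᵢ−x̄)² = 281.341; SSW = ΣΣ(x−x̄ᵢ)² = 561.022
MSB = 281.341/2 = 140.6707; MSW = 561.022/19 = 29.5275
F = MSB/MSW = 4.7641
df = (2, 19)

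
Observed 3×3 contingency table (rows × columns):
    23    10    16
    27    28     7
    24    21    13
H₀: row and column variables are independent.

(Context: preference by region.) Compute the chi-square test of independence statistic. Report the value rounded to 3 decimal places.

Row totals [49, 62, 58], col totals [74, 59, 36], n=169
χ² = (23−21.46)²/21.46 + (10−17.11)²/17.11 + (16−10.44)²/10.44 + (27−27.15)²/27.15 + (28−21.64)²/21.64 + (7−13.21)²/13.21 + (24−25.40)²/25.40 + (21−20.25)²/20.25 + (13−12.36)²/12.36 = 10.9496
df = 4

test statistic = 10.950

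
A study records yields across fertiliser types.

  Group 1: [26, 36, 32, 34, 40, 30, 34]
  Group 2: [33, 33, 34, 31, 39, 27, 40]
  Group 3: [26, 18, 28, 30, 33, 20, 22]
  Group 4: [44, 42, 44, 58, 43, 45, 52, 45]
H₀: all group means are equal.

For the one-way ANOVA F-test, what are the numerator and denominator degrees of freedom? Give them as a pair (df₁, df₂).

degrees of freedom = [3, 25]

k = 4 groups, N = 29 total
df = (k−1, N−k) = (4−1, 29−4) = (3, 25)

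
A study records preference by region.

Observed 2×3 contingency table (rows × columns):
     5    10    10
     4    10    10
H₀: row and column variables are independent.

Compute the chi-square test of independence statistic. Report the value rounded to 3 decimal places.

test statistic = 0.091

Row totals [25, 24], col totals [9, 20, 20], n=49
χ² = (5−4.59)²/4.59 + (10−10.20)²/10.20 + (10−10.20)²/10.20 + (4−4.41)²/4.41 + (10−9.80)²/9.80 + (10−9.80)²/9.80 = 0.0907
df = 2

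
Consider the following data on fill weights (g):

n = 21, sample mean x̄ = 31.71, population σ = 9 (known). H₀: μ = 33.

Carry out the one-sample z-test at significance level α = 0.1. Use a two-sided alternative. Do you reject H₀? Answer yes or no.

SE = σ/√n = 9/√21 = 1.9640
z = (x̄−μ₀)/SE = (31.71−33)/1.9640 = -0.6568
p-value (two-sided) = 0.51129
At α=0.1: p ≥ α → fail to reject H₀

reject H₀: no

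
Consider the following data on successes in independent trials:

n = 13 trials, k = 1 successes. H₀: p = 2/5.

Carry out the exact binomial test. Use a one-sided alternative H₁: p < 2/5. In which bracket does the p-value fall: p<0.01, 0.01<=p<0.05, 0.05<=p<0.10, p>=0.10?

Exact binomial: n=13, k=1, p₀=2/5=0.4000
P(X≤1) from Σ C(n,i)·p₀^i·(1−p₀)^(n−i)
p-value (one-sided, H₁ less) = 0.01263
→ bracket: 0.01<=p<0.05

p-value bracket: 0.01<=p<0.05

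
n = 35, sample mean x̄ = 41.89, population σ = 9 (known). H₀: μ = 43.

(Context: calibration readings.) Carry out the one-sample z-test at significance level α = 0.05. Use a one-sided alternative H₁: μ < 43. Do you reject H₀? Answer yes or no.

SE = σ/√n = 9/√35 = 1.5213
z = (x̄−μ₀)/SE = (41.89−43)/1.5213 = -0.7296
p-value (one-sided, H₁ less) = 0.23280
At α=0.05: p ≥ α → fail to reject H₀

reject H₀: no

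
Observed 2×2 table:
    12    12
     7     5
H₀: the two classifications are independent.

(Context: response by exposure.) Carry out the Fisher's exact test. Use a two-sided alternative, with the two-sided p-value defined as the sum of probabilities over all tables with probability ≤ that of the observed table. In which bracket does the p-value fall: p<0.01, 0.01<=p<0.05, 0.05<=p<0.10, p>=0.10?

Margins: r₁=24, r₂=12, c₁=19, c₂=17, n=36
p_obs = C(24,12)·C(12,7)/C(36,19); sum pmf over tables with pmf ≤ p_obs
p-value (two-sided) = 0.73173
→ bracket: p>=0.10

p-value bracket: p>=0.10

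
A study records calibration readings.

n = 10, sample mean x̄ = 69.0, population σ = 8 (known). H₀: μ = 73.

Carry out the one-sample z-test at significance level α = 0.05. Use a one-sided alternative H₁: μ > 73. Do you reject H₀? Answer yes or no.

SE = σ/√n = 8/√10 = 2.5298
z = (x̄−μ₀)/SE = (69.0−73)/2.5298 = -1.5811
p-value (one-sided, H₁ greater) = 0.94308
At α=0.05: p ≥ α → fail to reject H₀

reject H₀: no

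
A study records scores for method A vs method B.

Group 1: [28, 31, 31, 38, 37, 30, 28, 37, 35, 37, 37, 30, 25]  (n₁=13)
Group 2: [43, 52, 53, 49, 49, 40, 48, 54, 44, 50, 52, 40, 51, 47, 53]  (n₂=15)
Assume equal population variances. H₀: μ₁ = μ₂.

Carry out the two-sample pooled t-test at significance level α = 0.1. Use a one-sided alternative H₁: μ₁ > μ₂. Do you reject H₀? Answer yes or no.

x̄₁=32.615, s₁=4.388, n₁=13
x̄₂=48.333, s₂=4.639, n₂=15
s_p² = [12·4.388² + 14·4.639²]/26 = 20.4773
SE = √(s_p²·(1/13+1/15)) = 1.7147
t = (32.615−48.333)/1.7147 = -9.1664
df = 26
p-value (one-sided, H₁ greater) = 1.00000
At α=0.1: p ≥ α → fail to reject H₀

reject H₀: no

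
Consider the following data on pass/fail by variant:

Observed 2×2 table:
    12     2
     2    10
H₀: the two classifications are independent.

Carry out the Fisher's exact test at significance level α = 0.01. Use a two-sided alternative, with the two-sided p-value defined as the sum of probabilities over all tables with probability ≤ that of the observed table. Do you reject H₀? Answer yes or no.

reject H₀: yes

Margins: r₁=14, r₂=12, c₁=14, c₂=12, n=26
p_obs = C(14,12)·C(12,2)/C(26,14); sum pmf over tables with pmf ≤ p_obs
p-value (two-sided) = 0.00110
At α=0.01: p < α → reject H₀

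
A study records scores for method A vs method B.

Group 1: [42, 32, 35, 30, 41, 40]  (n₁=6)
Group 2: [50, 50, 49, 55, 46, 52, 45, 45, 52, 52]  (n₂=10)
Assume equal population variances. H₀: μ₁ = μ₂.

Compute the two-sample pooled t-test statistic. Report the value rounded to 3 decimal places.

x̄₁=36.667, s₁=5.046, n₁=6
x̄₂=49.600, s₂=3.373, n₂=10
s_p² = [5·5.046² + 9·3.373²]/14 = 16.4095
SE = √(s_p²·(1/6+1/10)) = 2.0919
t = (36.667−49.600)/2.0919 = -6.1827
df = 14

test statistic = -6.183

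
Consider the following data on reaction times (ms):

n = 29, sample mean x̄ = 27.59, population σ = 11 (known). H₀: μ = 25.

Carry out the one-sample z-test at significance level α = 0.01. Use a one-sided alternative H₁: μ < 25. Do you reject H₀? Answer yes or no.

SE = σ/√n = 11/√29 = 2.0426
z = (x̄−μ₀)/SE = (27.59−25)/2.0426 = 1.2680
p-value (one-sided, H₁ less) = 0.89759
At α=0.01: p ≥ α → fail to reject H₀

reject H₀: no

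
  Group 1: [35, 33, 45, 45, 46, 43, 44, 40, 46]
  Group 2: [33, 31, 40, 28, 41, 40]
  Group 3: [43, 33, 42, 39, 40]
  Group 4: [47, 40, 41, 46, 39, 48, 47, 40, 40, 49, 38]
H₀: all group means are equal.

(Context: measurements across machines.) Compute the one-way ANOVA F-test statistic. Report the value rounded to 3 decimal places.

Group means [41.89, 35.50, 39.40, 43.18], grand mean 40.710
SSB = Σnᵢ(x̄ᵢ−x̄)² = 251.162; SSW = ΣΣ(x−x̄ᵢ)² = 577.225
MSB = 251.162/3 = 83.7206; MSW = 577.225/27 = 21.3787
F = MSB/MSW = 3.9161
df = (3, 27)

test statistic = 3.916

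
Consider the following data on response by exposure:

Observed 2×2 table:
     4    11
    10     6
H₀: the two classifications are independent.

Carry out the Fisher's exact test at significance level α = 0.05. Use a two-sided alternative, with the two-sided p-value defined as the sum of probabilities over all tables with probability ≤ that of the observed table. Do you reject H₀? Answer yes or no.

Margins: r₁=15, r₂=16, c₁=14, c₂=17, n=31
p_obs = C(15,4)·C(16,10)/C(31,14); sum pmf over tables with pmf ≤ p_obs
p-value (two-sided) = 0.07317
At α=0.05: p ≥ α → fail to reject H₀

reject H₀: no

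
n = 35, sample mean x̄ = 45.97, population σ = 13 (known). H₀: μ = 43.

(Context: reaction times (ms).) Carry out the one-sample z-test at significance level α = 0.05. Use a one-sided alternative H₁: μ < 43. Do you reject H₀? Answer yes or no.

reject H₀: no

SE = σ/√n = 13/√35 = 2.1974
z = (x̄−μ₀)/SE = (45.97−43)/2.1974 = 1.3516
p-value (one-sided, H₁ less) = 0.91175
At α=0.05: p ≥ α → fail to reject H₀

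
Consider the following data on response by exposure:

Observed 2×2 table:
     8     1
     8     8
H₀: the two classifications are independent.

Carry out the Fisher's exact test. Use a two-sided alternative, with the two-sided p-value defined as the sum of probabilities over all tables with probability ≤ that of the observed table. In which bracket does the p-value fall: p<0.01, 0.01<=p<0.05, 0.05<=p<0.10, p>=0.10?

Margins: r₁=9, r₂=16, c₁=16, c₂=9, n=25
p_obs = C(9,8)·C(16,8)/C(25,16); sum pmf over tables with pmf ≤ p_obs
p-value (two-sided) = 0.08751
→ bracket: 0.05<=p<0.10

p-value bracket: 0.05<=p<0.10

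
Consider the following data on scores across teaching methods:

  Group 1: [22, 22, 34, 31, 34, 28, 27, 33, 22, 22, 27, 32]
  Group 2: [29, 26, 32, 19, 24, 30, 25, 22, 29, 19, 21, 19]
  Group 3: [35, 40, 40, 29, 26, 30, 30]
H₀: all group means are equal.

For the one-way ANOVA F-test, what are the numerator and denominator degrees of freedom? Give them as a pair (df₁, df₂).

k = 3 groups, N = 31 total
df = (k−1, N−k) = (3−1, 31−3) = (2, 28)

degrees of freedom = [2, 28]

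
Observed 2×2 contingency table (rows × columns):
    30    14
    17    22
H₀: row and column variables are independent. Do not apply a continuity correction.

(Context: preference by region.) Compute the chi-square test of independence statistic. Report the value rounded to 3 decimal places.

Row totals [44, 39], col totals [47, 36], n=83
χ² = (30−24.92)²/24.92 + (14−19.08)²/19.08 + (17−22.08)²/22.08 + (22−16.92)²/16.92 = 5.0908
df = 1

test statistic = 5.091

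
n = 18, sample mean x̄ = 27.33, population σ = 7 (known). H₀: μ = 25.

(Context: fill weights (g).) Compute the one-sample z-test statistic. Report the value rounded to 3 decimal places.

SE = σ/√n = 7/√18 = 1.6499
z = (x̄−μ₀)/SE = (27.33−25)/1.6499 = 1.4122

test statistic = 1.412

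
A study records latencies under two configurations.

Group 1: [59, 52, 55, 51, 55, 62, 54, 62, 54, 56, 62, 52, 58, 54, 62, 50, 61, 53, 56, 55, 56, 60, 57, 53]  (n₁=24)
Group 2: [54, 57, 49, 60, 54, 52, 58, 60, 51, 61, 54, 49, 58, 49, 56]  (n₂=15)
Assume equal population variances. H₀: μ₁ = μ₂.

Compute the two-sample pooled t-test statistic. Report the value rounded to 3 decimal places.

x̄₁=56.208, s₁=3.753, n₁=24
x̄₂=54.800, s₂=4.178, n₂=15
s_p² = [23·3.753² + 14·4.178²]/37 = 15.3610
SE = √(s_p²·(1/24+1/15)) = 1.2900
t = (56.208−54.800)/1.2900 = 1.0917
df = 37

test statistic = 1.092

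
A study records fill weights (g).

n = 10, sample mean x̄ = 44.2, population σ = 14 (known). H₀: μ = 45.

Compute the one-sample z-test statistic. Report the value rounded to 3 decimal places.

SE = σ/√n = 14/√10 = 4.4272
z = (x̄−μ₀)/SE = (44.2−45)/4.4272 = -0.1807

test statistic = -0.181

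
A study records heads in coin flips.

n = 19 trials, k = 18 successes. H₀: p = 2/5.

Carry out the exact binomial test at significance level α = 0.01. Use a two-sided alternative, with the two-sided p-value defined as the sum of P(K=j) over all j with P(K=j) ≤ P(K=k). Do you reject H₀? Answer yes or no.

Exact binomial: n=19, k=18, p₀=2/5=0.4000
P(X=j) = C(n,j)·p₀^j·(1−p₀)^(n−j); p = Σ P(X=j) over j with P(X=j) ≤ P(X=18)
p-value (two-sided) = 0.00000
At α=0.01: p < α → reject H₀

reject H₀: yes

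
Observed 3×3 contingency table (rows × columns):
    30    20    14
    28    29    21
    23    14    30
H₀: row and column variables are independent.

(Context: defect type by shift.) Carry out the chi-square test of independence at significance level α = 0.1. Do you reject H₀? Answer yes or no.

reject H₀: yes

Row totals [64, 78, 67], col totals [81, 63, 65], n=209
χ² = (30−24.80)²/24.80 + (20−19.29)²/19.29 + (14−19.90)²/19.90 + (28−30.23)²/30.23 + (29−23.51)²/23.51 + (21−24.26)²/24.26 + (23−25.97)²/25.97 + (14−20.20)²/20.20 + (30−20.84)²/20.84 = 11.0180
df = 4
p-value (upper-tail) = 0.02636
At α=0.1: p < α → reject H₀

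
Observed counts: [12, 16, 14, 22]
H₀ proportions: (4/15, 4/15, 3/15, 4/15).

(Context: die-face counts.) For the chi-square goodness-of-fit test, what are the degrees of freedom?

degrees of freedom = 3

df = k − 1 = 4 − 1 = 3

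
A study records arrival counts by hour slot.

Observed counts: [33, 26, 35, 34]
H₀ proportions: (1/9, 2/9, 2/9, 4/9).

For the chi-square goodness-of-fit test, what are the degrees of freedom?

degrees of freedom = 3

df = k − 1 = 4 − 1 = 3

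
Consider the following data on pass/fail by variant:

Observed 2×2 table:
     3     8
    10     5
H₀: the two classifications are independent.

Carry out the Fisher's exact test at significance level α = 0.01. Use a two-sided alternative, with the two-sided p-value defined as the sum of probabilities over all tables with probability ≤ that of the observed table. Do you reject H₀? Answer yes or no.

reject H₀: no

Margins: r₁=11, r₂=15, c₁=13, c₂=13, n=26
p_obs = C(11,3)·C(15,10)/C(26,13); sum pmf over tables with pmf ≤ p_obs
p-value (two-sided) = 0.11070
At α=0.01: p ≥ α → fail to reject H₀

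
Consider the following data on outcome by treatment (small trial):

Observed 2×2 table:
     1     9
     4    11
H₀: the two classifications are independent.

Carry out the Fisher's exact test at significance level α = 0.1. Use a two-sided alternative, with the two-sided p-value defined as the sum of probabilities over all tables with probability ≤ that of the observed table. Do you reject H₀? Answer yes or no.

Margins: r₁=10, r₂=15, c₁=5, c₂=20, n=25
p_obs = C(10,1)·C(15,4)/C(25,5); sum pmf over tables with pmf ≤ p_obs
p-value (two-sided) = 0.61462
At α=0.1: p ≥ α → fail to reject H₀

reject H₀: no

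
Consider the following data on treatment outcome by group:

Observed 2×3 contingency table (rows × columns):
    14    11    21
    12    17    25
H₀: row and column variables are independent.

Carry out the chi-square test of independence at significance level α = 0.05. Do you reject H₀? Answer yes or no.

reject H₀: no

Row totals [46, 54], col totals [26, 28, 46], n=100
χ² = (14−11.96)²/11.96 + (11−12.88)²/12.88 + (21−21.16)²/21.16 + (12−14.04)²/14.04 + (17−15.12)²/15.12 + (25−24.84)²/24.84 = 1.1548
df = 2
p-value (upper-tail) = 0.56136
At α=0.05: p ≥ α → fail to reject H₀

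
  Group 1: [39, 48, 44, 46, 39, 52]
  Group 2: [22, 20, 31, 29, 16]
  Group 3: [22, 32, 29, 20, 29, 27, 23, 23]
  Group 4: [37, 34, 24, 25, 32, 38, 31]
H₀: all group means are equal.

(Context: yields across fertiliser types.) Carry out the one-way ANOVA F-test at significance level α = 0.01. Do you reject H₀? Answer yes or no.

reject H₀: yes

Group means [44.67, 23.60, 25.62, 31.57], grand mean 31.231
SSB = Σnᵢ(x̄ᵢ−x̄)² = 1626.493; SSW = ΣΣ(x−x̄ᵢ)² = 590.123
MSB = 1626.493/3 = 542.1643; MSW = 590.123/22 = 26.8238
F = MSB/MSW = 20.2121
df = (3, 22)
p-value (upper-tail) = 0.00000
At α=0.01: p < α → reject H₀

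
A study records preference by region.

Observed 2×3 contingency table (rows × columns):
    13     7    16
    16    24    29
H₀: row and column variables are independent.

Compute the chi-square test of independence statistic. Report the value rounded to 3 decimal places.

Row totals [36, 69], col totals [29, 31, 45], n=105
χ² = (13−9.94)²/9.94 + (7−10.63)²/10.63 + (16−15.43)²/15.43 + (16−19.06)²/19.06 + (24−20.37)²/20.37 + (29−29.57)²/29.57 = 3.3477
df = 2

test statistic = 3.348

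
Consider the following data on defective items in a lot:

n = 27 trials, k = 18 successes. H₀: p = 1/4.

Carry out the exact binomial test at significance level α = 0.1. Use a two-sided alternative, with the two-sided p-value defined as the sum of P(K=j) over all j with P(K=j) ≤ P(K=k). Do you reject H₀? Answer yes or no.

Exact binomial: n=27, k=18, p₀=1/4=0.2500
P(X=j) = C(n,j)·p₀^j·(1−p₀)^(n−j); p = Σ P(X=j) over j with P(X=j) ≤ P(X=18)
p-value (two-sided) = 0.00001
At α=0.1: p < α → reject H₀

reject H₀: yes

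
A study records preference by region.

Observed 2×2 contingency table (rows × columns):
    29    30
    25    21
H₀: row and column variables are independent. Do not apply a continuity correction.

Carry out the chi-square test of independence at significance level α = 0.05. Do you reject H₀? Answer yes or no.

Row totals [59, 46], col totals [54, 51], n=105
χ² = (29−30.34)²/30.34 + (30−28.66)²/28.66 + (25−23.66)²/23.66 + (21−22.34)²/22.34 = 0.2793
df = 1
p-value (upper-tail) = 0.59717
At α=0.05: p ≥ α → fail to reject H₀

reject H₀: no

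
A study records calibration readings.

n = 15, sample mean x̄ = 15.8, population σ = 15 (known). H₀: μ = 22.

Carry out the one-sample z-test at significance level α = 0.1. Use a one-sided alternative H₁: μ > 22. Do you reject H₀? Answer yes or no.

reject H₀: no

SE = σ/√n = 15/√15 = 3.8730
z = (x̄−μ₀)/SE = (15.8−22)/3.8730 = -1.6008
p-value (one-sided, H₁ greater) = 0.94529
At α=0.1: p ≥ α → fail to reject H₀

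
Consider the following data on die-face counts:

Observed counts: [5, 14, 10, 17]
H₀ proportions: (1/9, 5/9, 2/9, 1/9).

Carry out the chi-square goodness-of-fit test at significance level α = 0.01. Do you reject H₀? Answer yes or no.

n = 46; E_i = n·p_i = [5.11, 25.56, 10.22, 5.11]
χ² = (5−5.11)²/5.11 + (14−25.56)²/25.56 + (10−10.22)²/10.22 + (17−5.11)²/5.11 = 32.8870
df = 3
p-value (upper-tail) = 0.00000
At α=0.01: p < α → reject H₀

reject H₀: yes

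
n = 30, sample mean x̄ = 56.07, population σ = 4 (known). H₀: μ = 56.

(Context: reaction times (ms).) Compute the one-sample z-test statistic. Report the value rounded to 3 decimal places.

test statistic = 0.096

SE = σ/√n = 4/√30 = 0.7303
z = (x̄−μ₀)/SE = (56.07−56)/0.7303 = 0.0959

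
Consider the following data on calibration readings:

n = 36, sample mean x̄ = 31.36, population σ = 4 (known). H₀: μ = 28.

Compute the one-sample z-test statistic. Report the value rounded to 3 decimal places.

test statistic = 5.040

SE = σ/√n = 4/√36 = 0.6667
z = (x̄−μ₀)/SE = (31.36−28)/0.6667 = 5.0400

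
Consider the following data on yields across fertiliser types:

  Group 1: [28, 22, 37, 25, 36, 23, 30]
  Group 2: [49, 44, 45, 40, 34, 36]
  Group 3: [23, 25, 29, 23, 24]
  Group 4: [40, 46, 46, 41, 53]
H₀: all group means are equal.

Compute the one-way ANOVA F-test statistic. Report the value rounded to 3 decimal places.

Group means [28.71, 41.33, 24.80, 45.20], grand mean 34.739
SSB = Σnᵢ(x̄ᵢ−x̄)² = 1556.073; SSW = ΣΣ(x−x̄ᵢ)² = 510.362
MSB = 1556.073/3 = 518.6910; MSW = 510.362/19 = 26.8612
F = MSB/MSW = 19.3101
df = (3, 19)

test statistic = 19.310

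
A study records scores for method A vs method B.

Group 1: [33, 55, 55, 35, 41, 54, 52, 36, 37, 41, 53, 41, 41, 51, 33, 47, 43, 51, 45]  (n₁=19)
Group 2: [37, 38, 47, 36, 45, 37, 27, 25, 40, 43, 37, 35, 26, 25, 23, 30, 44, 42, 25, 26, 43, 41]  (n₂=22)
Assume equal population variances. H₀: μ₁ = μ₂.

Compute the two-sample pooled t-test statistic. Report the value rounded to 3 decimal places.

test statistic = 3.842

x̄₁=44.421, s₁=7.691, n₁=19
x̄₂=35.091, s₂=7.807, n₂=22
s_p² = [18·7.691² + 21·7.807²]/39 = 60.1141
SE = √(s_p²·(1/19+1/22)) = 2.4282
t = (44.421−35.091)/2.4282 = 3.8423
df = 39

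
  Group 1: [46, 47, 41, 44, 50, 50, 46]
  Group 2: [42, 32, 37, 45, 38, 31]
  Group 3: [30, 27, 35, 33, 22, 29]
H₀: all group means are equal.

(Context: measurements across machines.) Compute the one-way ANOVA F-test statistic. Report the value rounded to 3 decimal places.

test statistic = 23.582

Group means [46.29, 37.50, 29.33], grand mean 38.158
SSB = Σnᵢ(x̄ᵢ−x̄)² = 932.264; SSW = ΣΣ(x−x̄ᵢ)² = 316.262
MSB = 932.264/2 = 466.1322; MSW = 316.262/16 = 19.7664
F = MSB/MSW = 23.5821
df = (2, 16)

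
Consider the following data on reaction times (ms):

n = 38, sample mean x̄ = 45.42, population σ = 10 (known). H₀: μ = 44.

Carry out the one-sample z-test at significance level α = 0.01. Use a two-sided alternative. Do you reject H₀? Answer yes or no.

reject H₀: no

SE = σ/√n = 10/√38 = 1.6222
z = (x̄−μ₀)/SE = (45.42−44)/1.6222 = 0.8753
p-value (two-sided) = 0.38139
At α=0.01: p ≥ α → fail to reject H₀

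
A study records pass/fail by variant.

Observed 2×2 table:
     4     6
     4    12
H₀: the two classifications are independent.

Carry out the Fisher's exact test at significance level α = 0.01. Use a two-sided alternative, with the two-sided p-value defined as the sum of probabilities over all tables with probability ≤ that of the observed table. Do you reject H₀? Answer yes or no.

Margins: r₁=10, r₂=16, c₁=8, c₂=18, n=26
p_obs = C(10,4)·C(16,4)/C(26,8); sum pmf over tables with pmf ≤ p_obs
p-value (two-sided) = 0.66449
At α=0.01: p ≥ α → fail to reject H₀

reject H₀: no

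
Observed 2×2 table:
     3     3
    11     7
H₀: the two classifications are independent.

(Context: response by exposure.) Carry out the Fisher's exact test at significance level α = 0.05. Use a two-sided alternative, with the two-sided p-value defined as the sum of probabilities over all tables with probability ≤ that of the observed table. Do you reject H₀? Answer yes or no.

reject H₀: no

Margins: r₁=6, r₂=18, c₁=14, c₂=10, n=24
p_obs = C(6,3)·C(18,11)/C(24,14); sum pmf over tables with pmf ≤ p_obs
p-value (two-sided) = 0.66533
At α=0.05: p ≥ α → fail to reject H₀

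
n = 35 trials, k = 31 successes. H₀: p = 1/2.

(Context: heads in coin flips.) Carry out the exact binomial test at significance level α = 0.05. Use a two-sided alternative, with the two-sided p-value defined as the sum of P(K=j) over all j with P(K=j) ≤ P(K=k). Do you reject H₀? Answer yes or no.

Exact binomial: n=35, k=31, p₀=1/2=0.5000
P(X=j) = C(n,j)·p₀^j·(1−p₀)^(n−j); p = Σ P(X=j) over j with P(X=j) ≤ P(X=31)
p-value (two-sided) = 0.00000
At α=0.05: p < α → reject H₀

reject H₀: yes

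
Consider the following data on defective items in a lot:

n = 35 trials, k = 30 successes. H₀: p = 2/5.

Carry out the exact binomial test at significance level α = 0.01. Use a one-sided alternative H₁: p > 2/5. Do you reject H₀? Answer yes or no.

Exact binomial: n=35, k=30, p₀=2/5=0.4000
P(X≥30) from Σ C(n,i)·p₀^i·(1−p₀)^(n−i)
p-value (one-sided, H₁ greater) = 0.00000
At α=0.01: p < α → reject H₀

reject H₀: yes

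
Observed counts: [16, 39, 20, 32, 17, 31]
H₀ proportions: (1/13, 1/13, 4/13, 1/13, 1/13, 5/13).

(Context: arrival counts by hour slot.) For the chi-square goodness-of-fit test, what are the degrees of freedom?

degrees of freedom = 5

df = k − 1 = 6 − 1 = 5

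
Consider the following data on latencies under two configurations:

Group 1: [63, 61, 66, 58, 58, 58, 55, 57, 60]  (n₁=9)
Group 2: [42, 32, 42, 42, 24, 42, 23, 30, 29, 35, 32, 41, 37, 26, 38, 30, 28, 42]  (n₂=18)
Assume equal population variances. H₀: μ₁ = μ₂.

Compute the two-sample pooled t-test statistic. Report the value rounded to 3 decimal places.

x̄₁=59.556, s₁=3.358, n₁=9
x̄₂=34.167, s₂=6.776, n₂=18
s_p² = [8·3.358² + 17·6.776²]/25 = 34.8289
SE = √(s_p²·(1/9+1/18)) = 2.4093
t = (59.556−34.167)/2.4093 = 10.5378
df = 25

test statistic = 10.538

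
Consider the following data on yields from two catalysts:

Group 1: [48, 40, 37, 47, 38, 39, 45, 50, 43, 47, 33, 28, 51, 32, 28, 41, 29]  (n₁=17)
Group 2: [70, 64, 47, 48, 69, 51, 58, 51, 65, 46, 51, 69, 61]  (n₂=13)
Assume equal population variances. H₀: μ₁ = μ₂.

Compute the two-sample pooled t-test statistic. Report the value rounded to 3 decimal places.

x̄₁=39.765, s₁=7.718, n₁=17
x̄₂=57.692, s₂=9.086, n₂=13
s_p² = [16·7.718² + 12·9.086²]/28 = 69.4224
SE = √(s_p²·(1/17+1/13)) = 3.0698
t = (39.765−57.692)/3.0698 = -5.8399
df = 28

test statistic = -5.840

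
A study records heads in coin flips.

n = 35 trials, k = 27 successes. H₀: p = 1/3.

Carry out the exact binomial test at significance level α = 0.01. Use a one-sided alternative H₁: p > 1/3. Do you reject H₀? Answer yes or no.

Exact binomial: n=35, k=27, p₀=1/3=0.3333
P(X≥27) from Σ C(n,i)·p₀^i·(1−p₀)^(n−i)
p-value (one-sided, H₁ greater) = 0.00000
At α=0.01: p < α → reject H₀

reject H₀: yes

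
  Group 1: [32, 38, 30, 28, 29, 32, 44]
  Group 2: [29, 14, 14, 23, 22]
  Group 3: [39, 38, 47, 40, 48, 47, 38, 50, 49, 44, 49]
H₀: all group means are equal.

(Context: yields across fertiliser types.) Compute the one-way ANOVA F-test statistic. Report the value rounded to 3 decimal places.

Group means [33.29, 20.40, 44.45], grand mean 35.826
SSB = Σnᵢ(x̄ᵢ−x̄)² = 2053.949; SSW = ΣΣ(x−x̄ᵢ)² = 593.356
MSB = 2053.949/2 = 1026.9743; MSW = 593.356/20 = 29.6678
F = MSB/MSW = 34.6158
df = (2, 20)

test statistic = 34.616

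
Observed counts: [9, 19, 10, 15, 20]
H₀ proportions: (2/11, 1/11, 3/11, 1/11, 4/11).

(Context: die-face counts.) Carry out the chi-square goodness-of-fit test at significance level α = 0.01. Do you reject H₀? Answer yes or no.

reject H₀: yes

n = 73; E_i = n·p_i = [13.27, 6.64, 19.91, 6.64, 26.55]
χ² = (9−13.27)²/13.27 + (19−6.64)²/6.64 + (10−19.91)²/19.91 + (15−6.64)²/6.64 + (20−26.55)²/26.55 = 41.4954
df = 4
p-value (upper-tail) = 0.00000
At α=0.01: p < α → reject H₀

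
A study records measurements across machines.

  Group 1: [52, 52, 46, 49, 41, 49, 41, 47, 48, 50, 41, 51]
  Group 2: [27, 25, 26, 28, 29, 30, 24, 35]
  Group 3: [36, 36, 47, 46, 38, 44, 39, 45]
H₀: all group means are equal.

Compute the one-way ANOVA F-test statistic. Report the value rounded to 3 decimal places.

test statistic = 52.984

Group means [47.25, 28.00, 41.38], grand mean 40.071
SSB = Σnᵢ(x̄ᵢ−x̄)² = 1797.732; SSW = ΣΣ(x−x̄ᵢ)² = 424.125
MSB = 1797.732/2 = 898.8661; MSW = 424.125/25 = 16.9650
F = MSB/MSW = 52.9836
df = (2, 25)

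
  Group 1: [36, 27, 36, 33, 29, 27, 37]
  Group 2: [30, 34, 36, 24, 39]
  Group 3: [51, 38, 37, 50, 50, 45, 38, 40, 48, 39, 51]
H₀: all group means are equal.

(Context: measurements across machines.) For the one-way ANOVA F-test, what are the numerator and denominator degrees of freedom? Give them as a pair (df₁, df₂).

k = 3 groups, N = 23 total
df = (k−1, N−k) = (3−1, 23−3) = (2, 20)

degrees of freedom = [2, 20]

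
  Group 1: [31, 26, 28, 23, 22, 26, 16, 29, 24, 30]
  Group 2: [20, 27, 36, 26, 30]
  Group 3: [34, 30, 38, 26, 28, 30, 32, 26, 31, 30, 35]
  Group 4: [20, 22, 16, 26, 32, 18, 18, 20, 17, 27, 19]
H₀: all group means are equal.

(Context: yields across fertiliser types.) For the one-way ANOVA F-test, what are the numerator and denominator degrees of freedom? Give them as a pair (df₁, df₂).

degrees of freedom = [3, 33]

k = 4 groups, N = 37 total
df = (k−1, N−k) = (4−1, 37−4) = (3, 33)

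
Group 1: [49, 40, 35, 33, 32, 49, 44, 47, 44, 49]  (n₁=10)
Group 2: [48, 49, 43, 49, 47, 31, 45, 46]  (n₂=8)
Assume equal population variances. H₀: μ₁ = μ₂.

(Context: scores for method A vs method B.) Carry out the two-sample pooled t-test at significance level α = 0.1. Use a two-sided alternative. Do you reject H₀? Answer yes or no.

reject H₀: no

x̄₁=42.200, s₁=6.779, n₁=10
x̄₂=44.750, s₂=5.922, n₂=8
s_p² = [9·6.779² + 7·5.922²]/16 = 41.1938
SE = √(s_p²·(1/10+1/8)) = 3.0444
t = (42.200−44.750)/3.0444 = -0.8376
df = 16
p-value (two-sided) = 0.41460
At α=0.1: p ≥ α → fail to reject H₀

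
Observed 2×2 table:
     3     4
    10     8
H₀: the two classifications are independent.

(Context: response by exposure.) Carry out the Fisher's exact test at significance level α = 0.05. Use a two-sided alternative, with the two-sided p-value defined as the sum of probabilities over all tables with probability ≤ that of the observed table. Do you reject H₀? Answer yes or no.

Margins: r₁=7, r₂=18, c₁=13, c₂=12, n=25
p_obs = C(7,3)·C(18,10)/C(25,13); sum pmf over tables with pmf ≤ p_obs
p-value (two-sided) = 0.67277
At α=0.05: p ≥ α → fail to reject H₀

reject H₀: no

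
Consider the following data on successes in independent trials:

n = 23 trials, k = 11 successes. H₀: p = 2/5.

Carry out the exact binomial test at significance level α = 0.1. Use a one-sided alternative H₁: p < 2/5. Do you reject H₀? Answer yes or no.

Exact binomial: n=23, k=11, p₀=2/5=0.4000
P(X≤11) from Σ C(n,i)·p₀^i·(1−p₀)^(n−i)
p-value (one-sided, H₁ less) = 0.83636
At α=0.1: p ≥ α → fail to reject H₀

reject H₀: no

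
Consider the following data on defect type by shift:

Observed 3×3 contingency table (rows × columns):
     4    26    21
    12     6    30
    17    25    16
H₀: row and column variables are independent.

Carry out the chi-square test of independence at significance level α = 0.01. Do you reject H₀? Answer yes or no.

reject H₀: yes

Row totals [51, 48, 58], col totals [33, 57, 67], n=157
χ² = (4−10.72)²/10.72 + (26−18.52)²/18.52 + (21−21.76)²/21.76 + (12−10.09)²/10.09 + (6−17.43)²/17.43 + (30−20.48)²/20.48 + (17−12.19)²/12.19 + (25−21.06)²/21.06 + (16−24.75)²/24.75 = 25.2688
df = 4
p-value (upper-tail) = 0.00004
At α=0.01: p < α → reject H₀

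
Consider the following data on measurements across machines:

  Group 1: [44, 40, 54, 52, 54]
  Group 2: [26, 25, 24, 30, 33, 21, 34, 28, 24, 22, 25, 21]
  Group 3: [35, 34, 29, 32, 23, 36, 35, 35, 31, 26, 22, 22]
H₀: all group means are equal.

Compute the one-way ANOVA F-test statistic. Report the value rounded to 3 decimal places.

test statistic = 34.838

Group means [48.80, 26.08, 30.00], grand mean 31.621
SSB = Σnᵢ(x̄ᵢ−x̄)² = 1875.111; SSW = ΣΣ(x−x̄ᵢ)² = 699.717
MSB = 1875.111/2 = 937.5555; MSW = 699.717/26 = 26.9122
F = MSB/MSW = 34.8376
df = (2, 26)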